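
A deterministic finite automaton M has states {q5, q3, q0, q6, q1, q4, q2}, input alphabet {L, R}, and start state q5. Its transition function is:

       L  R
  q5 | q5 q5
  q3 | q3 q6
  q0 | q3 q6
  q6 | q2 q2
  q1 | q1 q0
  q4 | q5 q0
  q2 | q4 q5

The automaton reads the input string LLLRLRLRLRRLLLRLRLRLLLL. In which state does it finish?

q5

start at q5
read 'L': q5 → q5
read 'L': q5 → q5
read 'L': q5 → q5
read 'R': q5 → q5
read 'L': q5 → q5
read 'R': q5 → q5
read 'L': q5 → q5
read 'R': q5 → q5
read 'L': q5 → q5
read 'R': q5 → q5
read 'R': q5 → q5
read 'L': q5 → q5
read 'L': q5 → q5
read 'L': q5 → q5
read 'R': q5 → q5
read 'L': q5 → q5
read 'R': q5 → q5
read 'L': q5 → q5
read 'R': q5 → q5
read 'L': q5 → q5
read 'L': q5 → q5
read 'L': q5 → q5
read 'L': q5 → q5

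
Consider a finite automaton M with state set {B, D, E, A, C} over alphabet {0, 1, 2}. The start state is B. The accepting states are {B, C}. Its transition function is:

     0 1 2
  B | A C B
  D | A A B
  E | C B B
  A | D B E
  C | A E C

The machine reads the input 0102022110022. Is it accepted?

Yes

start at B
read '0': B → A
read '1': A → B
read '0': B → A
read '2': A → E
read '0': E → C
read '2': C → C
read '2': C → C
read '1': C → E
read '1': E → B
read '0': B → A
read '0': A → D
read '2': D → B
read '2': B → B
End state B is accepting.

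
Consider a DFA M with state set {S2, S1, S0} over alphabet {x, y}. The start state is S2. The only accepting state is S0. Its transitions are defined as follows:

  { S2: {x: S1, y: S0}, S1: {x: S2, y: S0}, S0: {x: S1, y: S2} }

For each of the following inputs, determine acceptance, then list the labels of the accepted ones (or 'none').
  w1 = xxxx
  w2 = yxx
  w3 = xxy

w1: Trace: S2 -x-> S1 -x-> S2 -x-> S1 -x-> S2  → end S2, rejected
w2: Trace: S2 -y-> S0 -x-> S1 -x-> S2  → end S2, rejected
w3: Trace: S2 -x-> S1 -x-> S2 -y-> S0  → end S0, accepted

w3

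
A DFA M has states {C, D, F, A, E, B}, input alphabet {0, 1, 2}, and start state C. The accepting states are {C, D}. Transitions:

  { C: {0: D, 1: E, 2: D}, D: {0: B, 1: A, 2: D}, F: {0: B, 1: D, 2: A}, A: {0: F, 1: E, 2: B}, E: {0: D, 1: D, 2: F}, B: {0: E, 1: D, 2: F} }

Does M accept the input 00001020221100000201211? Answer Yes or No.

start at C
read '0': C → D
read '0': D → B
read '0': B → E
read '0': E → D
read '1': D → A
read '0': A → F
read '2': F → A
read '0': A → F
read '2': F → A
read '2': A → B
read '1': B → D
read '1': D → A
read '0': A → F
read '0': F → B
read '0': B → E
read '0': E → D
read '0': D → B
read '2': B → F
read '0': F → B
read '1': B → D
read '2': D → D
read '1': D → A
read '1': A → E
End state E is not accepting.

No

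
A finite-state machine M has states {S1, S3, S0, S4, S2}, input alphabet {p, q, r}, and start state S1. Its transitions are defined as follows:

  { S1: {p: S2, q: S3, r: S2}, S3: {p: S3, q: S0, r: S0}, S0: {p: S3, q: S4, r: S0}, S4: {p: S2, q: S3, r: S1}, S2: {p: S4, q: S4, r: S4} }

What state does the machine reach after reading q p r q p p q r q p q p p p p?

S4

S1 → S3 → S3 → S0 → S4 → S2 → S4 → S3 → S0 → S4 → S2 → S4 → S2 → S4 → S2 → S4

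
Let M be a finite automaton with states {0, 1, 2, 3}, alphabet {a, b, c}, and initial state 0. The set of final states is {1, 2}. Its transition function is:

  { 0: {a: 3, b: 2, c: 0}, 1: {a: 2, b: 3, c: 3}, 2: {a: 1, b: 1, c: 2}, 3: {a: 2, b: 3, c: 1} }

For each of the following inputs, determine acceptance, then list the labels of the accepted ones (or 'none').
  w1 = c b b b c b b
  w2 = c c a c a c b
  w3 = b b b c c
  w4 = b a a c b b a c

w2, w4

w1: Trace: 0 -c-> 0 -b-> 2 -b-> 1 -b-> 3 -c-> 1 -b-> 3 -b-> 3  → end 3, rejected
w2: Trace: 0 -c-> 0 -c-> 0 -a-> 3 -c-> 1 -a-> 2 -c-> 2 -b-> 1  → end 1, accepted
w3: Trace: 0 -b-> 2 -b-> 1 -b-> 3 -c-> 1 -c-> 3  → end 3, rejected
w4: Trace: 0 -b-> 2 -a-> 1 -a-> 2 -c-> 2 -b-> 1 -b-> 3 -a-> 2 -c-> 2  → end 2, accepted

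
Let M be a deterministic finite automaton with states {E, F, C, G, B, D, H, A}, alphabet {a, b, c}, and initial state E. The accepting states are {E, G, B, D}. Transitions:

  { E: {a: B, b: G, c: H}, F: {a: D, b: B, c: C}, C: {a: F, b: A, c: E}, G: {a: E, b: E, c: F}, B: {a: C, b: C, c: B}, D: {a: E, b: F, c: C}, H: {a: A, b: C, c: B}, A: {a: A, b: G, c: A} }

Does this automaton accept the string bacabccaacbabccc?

Yes

start at E
read 'b': E → G
read 'a': G → E
read 'c': E → H
read 'a': H → A
read 'b': A → G
read 'c': G → F
read 'c': F → C
read 'a': C → F
read 'a': F → D
read 'c': D → C
read 'b': C → A
read 'a': A → A
read 'b': A → G
read 'c': G → F
read 'c': F → C
read 'c': C → E
End state E is accepting.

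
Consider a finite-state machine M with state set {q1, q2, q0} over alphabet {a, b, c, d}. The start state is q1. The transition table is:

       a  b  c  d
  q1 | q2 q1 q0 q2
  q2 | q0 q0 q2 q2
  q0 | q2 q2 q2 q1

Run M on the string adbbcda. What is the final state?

q0

start at q1
read 'a': q1 → q2
read 'd': q2 → q2
read 'b': q2 → q0
read 'b': q0 → q2
read 'c': q2 → q2
read 'd': q2 → q2
read 'a': q2 → q0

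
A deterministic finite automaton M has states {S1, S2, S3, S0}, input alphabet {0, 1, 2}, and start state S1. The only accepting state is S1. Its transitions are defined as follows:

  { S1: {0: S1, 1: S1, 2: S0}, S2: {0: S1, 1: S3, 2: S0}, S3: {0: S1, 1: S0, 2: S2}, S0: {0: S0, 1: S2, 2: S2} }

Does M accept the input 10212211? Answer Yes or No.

No

S1 → S1 → S1 → S0 → S2 → S0 → S2 → S3 → S0
End state S0 is not accepting.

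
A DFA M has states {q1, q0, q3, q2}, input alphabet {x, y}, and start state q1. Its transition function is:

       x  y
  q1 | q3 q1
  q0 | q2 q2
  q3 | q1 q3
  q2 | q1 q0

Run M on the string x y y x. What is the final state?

Trace: q1 -x-> q3 -y-> q3 -y-> q3 -x-> q1

q1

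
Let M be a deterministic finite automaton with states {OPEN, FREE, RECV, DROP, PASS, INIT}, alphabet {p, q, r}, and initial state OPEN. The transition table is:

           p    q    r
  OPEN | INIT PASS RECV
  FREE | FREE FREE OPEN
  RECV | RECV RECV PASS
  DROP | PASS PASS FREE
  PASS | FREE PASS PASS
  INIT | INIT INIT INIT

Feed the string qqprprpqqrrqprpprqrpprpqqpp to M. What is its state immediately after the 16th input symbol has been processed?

OPEN → PASS → PASS → FREE → OPEN → INIT → INIT → INIT → INIT → INIT → INIT → INIT → INIT → INIT → INIT → INIT → INIT
After 16 symbols: INIT.

INIT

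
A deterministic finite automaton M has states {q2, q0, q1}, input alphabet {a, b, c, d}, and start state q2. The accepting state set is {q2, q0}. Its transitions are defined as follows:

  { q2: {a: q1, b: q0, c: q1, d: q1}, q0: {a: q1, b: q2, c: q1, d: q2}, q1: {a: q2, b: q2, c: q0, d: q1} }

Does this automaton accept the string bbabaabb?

start at q2
read 'b': q2 → q0
read 'b': q0 → q2
read 'a': q2 → q1
read 'b': q1 → q2
read 'a': q2 → q1
read 'a': q1 → q2
read 'b': q2 → q0
read 'b': q0 → q2
End state q2 is accepting.

Yes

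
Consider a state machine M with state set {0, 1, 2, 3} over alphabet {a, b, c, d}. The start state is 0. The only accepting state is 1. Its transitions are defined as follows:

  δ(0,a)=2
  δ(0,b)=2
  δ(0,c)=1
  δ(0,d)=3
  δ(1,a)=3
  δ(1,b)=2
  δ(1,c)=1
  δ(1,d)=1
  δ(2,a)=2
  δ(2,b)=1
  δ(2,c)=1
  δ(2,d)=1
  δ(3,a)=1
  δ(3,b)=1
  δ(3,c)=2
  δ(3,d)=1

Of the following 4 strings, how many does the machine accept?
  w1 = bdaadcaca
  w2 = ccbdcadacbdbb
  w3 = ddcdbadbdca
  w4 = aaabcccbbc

w1: Trace: 0 -b-> 2 -d-> 1 -a-> 3 -a-> 1 -d-> 1 -c-> 1 -a-> 3 -c-> 2 -a-> 2  → end 2, rejected
w2: Trace: 0 -c-> 1 -c-> 1 -b-> 2 -d-> 1 -c-> 1 -a-> 3 -d-> 1 -a-> 3 -c-> 2 -b-> 1 -d-> 1 -b-> 2 -b-> 1  → end 1, accepted
w3: Trace: 0 -d-> 3 -d-> 1 -c-> 1 -d-> 1 -b-> 2 -a-> 2 -d-> 1 -b-> 2 -d-> 1 -c-> 1 -a-> 3  → end 3, rejected
w4: Trace: 0 -a-> 2 -a-> 2 -a-> 2 -b-> 1 -c-> 1 -c-> 1 -c-> 1 -b-> 2 -b-> 1 -c-> 1  → end 1, accepted

2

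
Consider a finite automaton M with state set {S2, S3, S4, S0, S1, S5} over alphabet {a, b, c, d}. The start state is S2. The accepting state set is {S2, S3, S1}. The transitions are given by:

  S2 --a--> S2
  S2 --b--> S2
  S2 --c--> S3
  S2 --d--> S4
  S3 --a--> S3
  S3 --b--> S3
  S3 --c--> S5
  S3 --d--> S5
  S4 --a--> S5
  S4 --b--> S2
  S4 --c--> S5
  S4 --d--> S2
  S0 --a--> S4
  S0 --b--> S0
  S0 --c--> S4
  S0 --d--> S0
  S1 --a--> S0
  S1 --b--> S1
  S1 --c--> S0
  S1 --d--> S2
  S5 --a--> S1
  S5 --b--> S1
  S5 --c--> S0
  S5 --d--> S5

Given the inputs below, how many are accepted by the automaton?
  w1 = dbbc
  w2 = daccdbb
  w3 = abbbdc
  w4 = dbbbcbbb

3

w1:
  start at S2
  read 'd': S2 → S4
  read 'b': S4 → S2
  read 'b': S2 → S2
  read 'c': S2 → S3
  end S3, accepted
w2:
  start at S2
  read 'd': S2 → S4
  read 'a': S4 → S5
  read 'c': S5 → S0
  read 'c': S0 → S4
  read 'd': S4 → S2
  read 'b': S2 → S2
  read 'b': S2 → S2
  end S2, accepted
w3:
  start at S2
  read 'a': S2 → S2
  read 'b': S2 → S2
  read 'b': S2 → S2
  read 'b': S2 → S2
  read 'd': S2 → S4
  read 'c': S4 → S5
  end S5, rejected
w4:
  start at S2
  read 'd': S2 → S4
  read 'b': S4 → S2
  read 'b': S2 → S2
  read 'b': S2 → S2
  read 'c': S2 → S3
  read 'b': S3 → S3
  read 'b': S3 → S3
  read 'b': S3 → S3
  end S3, accepted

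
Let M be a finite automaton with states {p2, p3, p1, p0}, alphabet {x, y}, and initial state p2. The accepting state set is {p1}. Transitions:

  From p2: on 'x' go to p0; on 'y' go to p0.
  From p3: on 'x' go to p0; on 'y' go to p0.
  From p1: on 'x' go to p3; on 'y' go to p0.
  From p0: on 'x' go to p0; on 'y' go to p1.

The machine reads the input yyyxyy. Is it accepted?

No

Trace: p2 -y-> p0 -y-> p1 -y-> p0 -x-> p0 -y-> p1 -y-> p0
End state p0 is not accepting.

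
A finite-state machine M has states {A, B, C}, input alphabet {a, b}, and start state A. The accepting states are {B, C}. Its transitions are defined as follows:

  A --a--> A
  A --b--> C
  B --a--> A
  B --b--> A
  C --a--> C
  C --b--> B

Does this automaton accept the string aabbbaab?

start at A
read 'a': A → A
read 'a': A → A
read 'b': A → C
read 'b': C → B
read 'b': B → A
read 'a': A → A
read 'a': A → A
read 'b': A → C
End state C is accepting.

Yes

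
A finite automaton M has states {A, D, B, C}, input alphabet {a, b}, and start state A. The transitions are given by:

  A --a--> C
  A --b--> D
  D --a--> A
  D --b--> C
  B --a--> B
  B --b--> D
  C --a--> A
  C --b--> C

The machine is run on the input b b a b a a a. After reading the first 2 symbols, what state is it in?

C

start at A
read 'b': A → D
read 'b': D → C
After 2 symbols: C.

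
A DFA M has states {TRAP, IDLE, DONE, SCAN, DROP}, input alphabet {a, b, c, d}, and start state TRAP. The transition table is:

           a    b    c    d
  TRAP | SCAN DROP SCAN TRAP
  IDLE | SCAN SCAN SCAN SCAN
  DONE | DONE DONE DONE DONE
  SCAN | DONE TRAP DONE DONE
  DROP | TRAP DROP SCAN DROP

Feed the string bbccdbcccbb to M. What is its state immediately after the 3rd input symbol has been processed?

TRAP → DROP → DROP → SCAN
After 3 symbols: SCAN.

SCAN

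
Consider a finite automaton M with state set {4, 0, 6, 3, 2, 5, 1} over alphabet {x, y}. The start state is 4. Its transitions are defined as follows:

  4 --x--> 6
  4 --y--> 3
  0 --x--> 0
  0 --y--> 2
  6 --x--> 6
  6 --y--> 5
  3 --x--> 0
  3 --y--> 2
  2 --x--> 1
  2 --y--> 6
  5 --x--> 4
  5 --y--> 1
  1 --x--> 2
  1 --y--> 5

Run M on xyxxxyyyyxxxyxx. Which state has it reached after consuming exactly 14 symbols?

4 → 6 → 5 → 4 → 6 → 6 → 5 → 1 → 5 → 1 → 2 → 1 → 2 → 6 → 6
After 14 symbols: 6.

6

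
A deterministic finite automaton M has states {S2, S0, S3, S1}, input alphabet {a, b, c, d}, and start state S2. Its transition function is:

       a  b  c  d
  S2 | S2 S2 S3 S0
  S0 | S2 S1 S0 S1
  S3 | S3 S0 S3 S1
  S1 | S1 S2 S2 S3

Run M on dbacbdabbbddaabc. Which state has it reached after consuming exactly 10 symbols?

S2 → S0 → S1 → S1 → S2 → S2 → S0 → S2 → S2 → S2 → S2
After 10 symbols: S2.

S2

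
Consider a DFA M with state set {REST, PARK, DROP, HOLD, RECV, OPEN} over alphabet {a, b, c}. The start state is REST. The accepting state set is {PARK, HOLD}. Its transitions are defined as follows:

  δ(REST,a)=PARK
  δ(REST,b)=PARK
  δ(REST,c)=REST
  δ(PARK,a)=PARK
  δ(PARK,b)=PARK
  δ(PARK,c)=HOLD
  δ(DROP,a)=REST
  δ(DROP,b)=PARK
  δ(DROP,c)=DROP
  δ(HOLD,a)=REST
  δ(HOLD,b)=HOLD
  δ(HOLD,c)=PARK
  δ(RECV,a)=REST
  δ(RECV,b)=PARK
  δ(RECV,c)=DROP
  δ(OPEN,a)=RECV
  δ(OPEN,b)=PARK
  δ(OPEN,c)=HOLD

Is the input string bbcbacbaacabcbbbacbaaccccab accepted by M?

Yes

Trace: REST -b-> PARK -b-> PARK -c-> HOLD -b-> HOLD -a-> REST -c-> REST -b-> PARK -a-> PARK -a-> PARK -c-> HOLD -a-> REST -b-> PARK -c-> HOLD -b-> HOLD -b-> HOLD -b-> HOLD -a-> REST -c-> REST -b-> PARK -a-> PARK -a-> PARK -c-> HOLD -c-> PARK -c-> HOLD -c-> PARK -a-> PARK -b-> PARK
End state PARK is accepting.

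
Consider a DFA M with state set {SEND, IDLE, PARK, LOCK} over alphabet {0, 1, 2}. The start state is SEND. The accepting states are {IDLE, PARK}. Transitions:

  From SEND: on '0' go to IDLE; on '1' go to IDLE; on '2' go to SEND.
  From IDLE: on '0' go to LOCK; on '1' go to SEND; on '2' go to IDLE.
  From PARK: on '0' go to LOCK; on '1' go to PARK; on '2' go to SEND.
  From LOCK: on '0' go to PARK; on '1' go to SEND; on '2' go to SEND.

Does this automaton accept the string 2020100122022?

SEND → SEND → IDLE → IDLE → LOCK → SEND → IDLE → LOCK → SEND → SEND → SEND → IDLE → IDLE → IDLE
End state IDLE is accepting.

Yes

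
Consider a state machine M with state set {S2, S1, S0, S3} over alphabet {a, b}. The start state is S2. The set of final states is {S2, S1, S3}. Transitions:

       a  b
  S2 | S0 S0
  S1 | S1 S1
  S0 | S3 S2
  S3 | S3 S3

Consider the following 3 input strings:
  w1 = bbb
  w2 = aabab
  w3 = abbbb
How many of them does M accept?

w1: Trace: S2 -b-> S0 -b-> S2 -b-> S0  → end S0, rejected
w2: Trace: S2 -a-> S0 -a-> S3 -b-> S3 -a-> S3 -b-> S3  → end S3, accepted
w3: Trace: S2 -a-> S0 -b-> S2 -b-> S0 -b-> S2 -b-> S0  → end S0, rejected

1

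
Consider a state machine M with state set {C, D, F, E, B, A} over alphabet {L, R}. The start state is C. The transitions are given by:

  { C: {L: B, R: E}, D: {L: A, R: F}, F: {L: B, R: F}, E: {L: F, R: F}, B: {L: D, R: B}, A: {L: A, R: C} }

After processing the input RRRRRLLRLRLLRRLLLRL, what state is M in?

B

C → E → F → F → F → F → B → D → F → B → B → D → A → C → E → F → B → D → F → B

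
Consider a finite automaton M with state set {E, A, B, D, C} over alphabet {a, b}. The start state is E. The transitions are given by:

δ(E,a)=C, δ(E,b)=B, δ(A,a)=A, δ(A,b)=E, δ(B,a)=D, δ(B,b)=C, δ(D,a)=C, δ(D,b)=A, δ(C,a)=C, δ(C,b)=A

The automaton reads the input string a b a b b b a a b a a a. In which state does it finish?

start at E
read 'a': E → C
read 'b': C → A
read 'a': A → A
read 'b': A → E
read 'b': E → B
read 'b': B → C
read 'a': C → C
read 'a': C → C
read 'b': C → A
read 'a': A → A
read 'a': A → A
read 'a': A → A

A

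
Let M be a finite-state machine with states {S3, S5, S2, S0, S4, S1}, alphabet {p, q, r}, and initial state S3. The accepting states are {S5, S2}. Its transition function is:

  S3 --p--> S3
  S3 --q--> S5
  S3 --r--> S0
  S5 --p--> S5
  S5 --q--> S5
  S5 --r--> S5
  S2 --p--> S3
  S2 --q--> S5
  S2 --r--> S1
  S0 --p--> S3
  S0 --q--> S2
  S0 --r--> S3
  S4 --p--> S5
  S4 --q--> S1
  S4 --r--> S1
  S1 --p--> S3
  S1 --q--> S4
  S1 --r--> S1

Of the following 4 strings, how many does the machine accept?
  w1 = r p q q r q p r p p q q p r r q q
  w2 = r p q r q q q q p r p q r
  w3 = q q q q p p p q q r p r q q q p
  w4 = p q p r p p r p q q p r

4

w1: Trace: S3 -r-> S0 -p-> S3 -q-> S5 -q-> S5 -r-> S5 -q-> S5 -p-> S5 -r-> S5 -p-> S5 -p-> S5 -q-> S5 -q-> S5 -p-> S5 -r-> S5 -r-> S5 -q-> S5 -q-> S5  → end S5, accepted
w2: Trace: S3 -r-> S0 -p-> S3 -q-> S5 -r-> S5 -q-> S5 -q-> S5 -q-> S5 -q-> S5 -p-> S5 -r-> S5 -p-> S5 -q-> S5 -r-> S5  → end S5, accepted
w3: Trace: S3 -q-> S5 -q-> S5 -q-> S5 -q-> S5 -p-> S5 -p-> S5 -p-> S5 -q-> S5 -q-> S5 -r-> S5 -p-> S5 -r-> S5 -q-> S5 -q-> S5 -q-> S5 -p-> S5  → end S5, accepted
w4: Trace: S3 -p-> S3 -q-> S5 -p-> S5 -r-> S5 -p-> S5 -p-> S5 -r-> S5 -p-> S5 -q-> S5 -q-> S5 -p-> S5 -r-> S5  → end S5, accepted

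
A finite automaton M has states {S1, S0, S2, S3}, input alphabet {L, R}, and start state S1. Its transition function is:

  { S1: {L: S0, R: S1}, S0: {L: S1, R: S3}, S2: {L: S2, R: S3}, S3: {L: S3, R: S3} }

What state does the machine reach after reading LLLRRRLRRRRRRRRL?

S3

start at S1
read 'L': S1 → S0
read 'L': S0 → S1
read 'L': S1 → S0
read 'R': S0 → S3
read 'R': S3 → S3
read 'R': S3 → S3
read 'L': S3 → S3
read 'R': S3 → S3
read 'R': S3 → S3
read 'R': S3 → S3
read 'R': S3 → S3
read 'R': S3 → S3
read 'R': S3 → S3
read 'R': S3 → S3
read 'R': S3 → S3
read 'L': S3 → S3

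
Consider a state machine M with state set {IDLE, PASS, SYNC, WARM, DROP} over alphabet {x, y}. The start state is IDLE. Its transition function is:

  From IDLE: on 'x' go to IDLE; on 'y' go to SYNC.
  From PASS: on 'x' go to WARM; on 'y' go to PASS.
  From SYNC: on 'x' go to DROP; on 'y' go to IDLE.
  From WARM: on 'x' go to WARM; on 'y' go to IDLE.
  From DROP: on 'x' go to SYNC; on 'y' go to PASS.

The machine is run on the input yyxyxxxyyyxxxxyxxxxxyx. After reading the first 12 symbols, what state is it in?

WARM

Trace: IDLE -y-> SYNC -y-> IDLE -x-> IDLE -y-> SYNC -x-> DROP -x-> SYNC -x-> DROP -y-> PASS -y-> PASS -y-> PASS -x-> WARM -x-> WARM
After 12 symbols: WARM.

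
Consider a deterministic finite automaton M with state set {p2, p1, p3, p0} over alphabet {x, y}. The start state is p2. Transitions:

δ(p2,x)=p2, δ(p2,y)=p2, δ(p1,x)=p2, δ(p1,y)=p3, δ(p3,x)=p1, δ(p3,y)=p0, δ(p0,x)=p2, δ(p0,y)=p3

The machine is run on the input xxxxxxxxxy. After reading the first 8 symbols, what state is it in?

p2

p2 → p2 → p2 → p2 → p2 → p2 → p2 → p2 → p2
After 8 symbols: p2.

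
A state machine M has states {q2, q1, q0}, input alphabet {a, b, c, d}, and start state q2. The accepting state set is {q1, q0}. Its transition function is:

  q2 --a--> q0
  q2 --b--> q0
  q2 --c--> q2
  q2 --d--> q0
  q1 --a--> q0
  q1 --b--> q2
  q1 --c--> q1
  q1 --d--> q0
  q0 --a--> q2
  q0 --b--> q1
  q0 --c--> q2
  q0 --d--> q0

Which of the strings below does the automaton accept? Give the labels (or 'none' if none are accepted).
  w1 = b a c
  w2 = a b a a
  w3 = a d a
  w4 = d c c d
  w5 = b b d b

w4, w5

w1:
  start at q2
  read 'b': q2 → q0
  read 'a': q0 → q2
  read 'c': q2 → q2
  end q2, rejected
w2:
  start at q2
  read 'a': q2 → q0
  read 'b': q0 → q1
  read 'a': q1 → q0
  read 'a': q0 → q2
  end q2, rejected
w3:
  start at q2
  read 'a': q2 → q0
  read 'd': q0 → q0
  read 'a': q0 → q2
  end q2, rejected
w4:
  start at q2
  read 'd': q2 → q0
  read 'c': q0 → q2
  read 'c': q2 → q2
  read 'd': q2 → q0
  end q0, accepted
w5:
  start at q2
  read 'b': q2 → q0
  read 'b': q0 → q1
  read 'd': q1 → q0
  read 'b': q0 → q1
  end q1, accepted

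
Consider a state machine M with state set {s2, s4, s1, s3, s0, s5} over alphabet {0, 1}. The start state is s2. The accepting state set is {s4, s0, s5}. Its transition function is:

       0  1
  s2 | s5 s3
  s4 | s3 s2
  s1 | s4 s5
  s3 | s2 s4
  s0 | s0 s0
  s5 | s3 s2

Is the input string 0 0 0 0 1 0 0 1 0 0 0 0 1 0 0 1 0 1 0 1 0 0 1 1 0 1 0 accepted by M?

No

s2 → s5 → s3 → s2 → s5 → s2 → s5 → s3 → s4 → s3 → s2 → s5 → s3 → s4 → s3 → s2 → s3 → s2 → s3 → s2 → s3 → s2 → s5 → s2 → s3 → s2 → s3 → s2
End state s2 is not accepting.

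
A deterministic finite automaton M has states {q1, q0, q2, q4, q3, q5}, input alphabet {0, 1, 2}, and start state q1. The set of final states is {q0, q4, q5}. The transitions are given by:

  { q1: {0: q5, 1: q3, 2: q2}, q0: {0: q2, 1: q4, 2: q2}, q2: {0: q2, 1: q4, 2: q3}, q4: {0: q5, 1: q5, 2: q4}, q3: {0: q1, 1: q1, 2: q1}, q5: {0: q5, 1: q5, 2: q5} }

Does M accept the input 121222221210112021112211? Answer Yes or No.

q1 → q3 → q1 → q3 → q1 → q2 → q3 → q1 → q2 → q4 → q4 → q5 → q5 → q5 → q5 → q5 → q5 → q5 → q5 → q5 → q5 → q5 → q5 → q5 → q5
End state q5 is accepting.

Yes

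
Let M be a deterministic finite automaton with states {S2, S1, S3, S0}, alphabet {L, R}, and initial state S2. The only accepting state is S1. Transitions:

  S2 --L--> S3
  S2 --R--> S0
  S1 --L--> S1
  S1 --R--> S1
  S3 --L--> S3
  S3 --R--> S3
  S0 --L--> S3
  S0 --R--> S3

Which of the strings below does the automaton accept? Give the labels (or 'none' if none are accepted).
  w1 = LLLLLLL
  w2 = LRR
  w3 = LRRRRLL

none

w1: S2 → S3 → S3 → S3 → S3 → S3 → S3 → S3  → end S3, rejected
w2: S2 → S3 → S3 → S3  → end S3, rejected
w3: S2 → S3 → S3 → S3 → S3 → S3 → S3 → S3  → end S3, rejected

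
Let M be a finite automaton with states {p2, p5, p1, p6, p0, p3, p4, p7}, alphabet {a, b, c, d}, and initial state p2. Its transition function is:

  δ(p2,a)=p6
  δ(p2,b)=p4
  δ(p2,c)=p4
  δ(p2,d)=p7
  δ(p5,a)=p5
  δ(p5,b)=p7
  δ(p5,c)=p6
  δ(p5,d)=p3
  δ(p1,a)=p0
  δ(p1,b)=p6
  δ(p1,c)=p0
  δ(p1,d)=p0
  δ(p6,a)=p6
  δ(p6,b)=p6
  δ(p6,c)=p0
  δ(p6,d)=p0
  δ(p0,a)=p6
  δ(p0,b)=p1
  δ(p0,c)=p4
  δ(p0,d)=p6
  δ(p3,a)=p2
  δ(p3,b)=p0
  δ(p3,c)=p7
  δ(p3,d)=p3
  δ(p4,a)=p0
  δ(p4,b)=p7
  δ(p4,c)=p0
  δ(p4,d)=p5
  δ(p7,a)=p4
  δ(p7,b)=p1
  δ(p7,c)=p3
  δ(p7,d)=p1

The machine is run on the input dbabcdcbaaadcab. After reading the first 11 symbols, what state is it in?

p6

start at p2
read 'd': p2 → p7
read 'b': p7 → p1
read 'a': p1 → p0
read 'b': p0 → p1
read 'c': p1 → p0
read 'd': p0 → p6
read 'c': p6 → p0
read 'b': p0 → p1
read 'a': p1 → p0
read 'a': p0 → p6
read 'a': p6 → p6
After 11 symbols: p6.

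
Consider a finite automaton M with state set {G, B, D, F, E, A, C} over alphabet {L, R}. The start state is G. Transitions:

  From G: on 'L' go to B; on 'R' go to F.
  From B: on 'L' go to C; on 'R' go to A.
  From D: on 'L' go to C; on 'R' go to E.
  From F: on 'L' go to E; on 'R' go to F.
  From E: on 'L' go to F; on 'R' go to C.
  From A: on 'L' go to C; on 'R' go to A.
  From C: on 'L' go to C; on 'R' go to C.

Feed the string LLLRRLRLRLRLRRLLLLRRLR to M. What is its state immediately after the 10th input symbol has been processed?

Trace: G -L-> B -L-> C -L-> C -R-> C -R-> C -L-> C -R-> C -L-> C -R-> C -L-> C
After 10 symbols: C.

C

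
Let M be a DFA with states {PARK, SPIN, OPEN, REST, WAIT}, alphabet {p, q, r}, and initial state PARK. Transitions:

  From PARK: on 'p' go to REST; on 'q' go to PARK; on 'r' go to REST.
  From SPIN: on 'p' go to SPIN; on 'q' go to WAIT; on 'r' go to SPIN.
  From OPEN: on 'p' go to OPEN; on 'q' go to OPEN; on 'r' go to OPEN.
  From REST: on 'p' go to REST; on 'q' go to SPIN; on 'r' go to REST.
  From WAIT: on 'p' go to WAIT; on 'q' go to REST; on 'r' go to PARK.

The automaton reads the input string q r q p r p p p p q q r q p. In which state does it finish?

start at PARK
read 'q': PARK → PARK
read 'r': PARK → REST
read 'q': REST → SPIN
read 'p': SPIN → SPIN
read 'r': SPIN → SPIN
read 'p': SPIN → SPIN
read 'p': SPIN → SPIN
read 'p': SPIN → SPIN
read 'p': SPIN → SPIN
read 'q': SPIN → WAIT
read 'q': WAIT → REST
read 'r': REST → REST
read 'q': REST → SPIN
read 'p': SPIN → SPIN

SPIN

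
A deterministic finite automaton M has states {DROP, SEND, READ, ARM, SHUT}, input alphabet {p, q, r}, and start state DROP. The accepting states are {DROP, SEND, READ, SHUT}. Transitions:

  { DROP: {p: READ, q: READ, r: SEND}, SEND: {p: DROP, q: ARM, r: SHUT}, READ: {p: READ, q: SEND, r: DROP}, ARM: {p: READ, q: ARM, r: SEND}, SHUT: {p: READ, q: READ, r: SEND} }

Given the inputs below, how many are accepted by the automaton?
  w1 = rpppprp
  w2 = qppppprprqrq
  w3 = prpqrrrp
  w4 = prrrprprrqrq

w1: Trace: DROP -r-> SEND -p-> DROP -p-> READ -p-> READ -p-> READ -r-> DROP -p-> READ  → end READ, accepted
w2: Trace: DROP -q-> READ -p-> READ -p-> READ -p-> READ -p-> READ -p-> READ -r-> DROP -p-> READ -r-> DROP -q-> READ -r-> DROP -q-> READ  → end READ, accepted
w3: Trace: DROP -p-> READ -r-> DROP -p-> READ -q-> SEND -r-> SHUT -r-> SEND -r-> SHUT -p-> READ  → end READ, accepted
w4: Trace: DROP -p-> READ -r-> DROP -r-> SEND -r-> SHUT -p-> READ -r-> DROP -p-> READ -r-> DROP -r-> SEND -q-> ARM -r-> SEND -q-> ARM  → end ARM, rejected

3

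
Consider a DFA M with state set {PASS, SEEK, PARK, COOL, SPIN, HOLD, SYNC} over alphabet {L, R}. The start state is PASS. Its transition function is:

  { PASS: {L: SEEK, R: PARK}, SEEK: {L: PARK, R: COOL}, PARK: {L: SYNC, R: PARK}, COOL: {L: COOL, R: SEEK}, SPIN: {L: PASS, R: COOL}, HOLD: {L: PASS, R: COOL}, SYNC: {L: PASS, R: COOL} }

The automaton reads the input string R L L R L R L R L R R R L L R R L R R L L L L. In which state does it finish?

PASS → PARK → SYNC → PASS → PARK → SYNC → COOL → COOL → SEEK → PARK → PARK → PARK → PARK → SYNC → PASS → PARK → PARK → SYNC → COOL → SEEK → PARK → SYNC → PASS → SEEK

SEEK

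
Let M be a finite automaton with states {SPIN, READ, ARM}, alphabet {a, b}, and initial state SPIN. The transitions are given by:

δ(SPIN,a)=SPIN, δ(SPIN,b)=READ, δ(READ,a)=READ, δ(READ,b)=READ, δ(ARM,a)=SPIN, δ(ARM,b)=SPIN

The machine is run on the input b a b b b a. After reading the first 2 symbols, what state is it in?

READ

start at SPIN
read 'b': SPIN → READ
read 'a': READ → READ
After 2 symbols: READ.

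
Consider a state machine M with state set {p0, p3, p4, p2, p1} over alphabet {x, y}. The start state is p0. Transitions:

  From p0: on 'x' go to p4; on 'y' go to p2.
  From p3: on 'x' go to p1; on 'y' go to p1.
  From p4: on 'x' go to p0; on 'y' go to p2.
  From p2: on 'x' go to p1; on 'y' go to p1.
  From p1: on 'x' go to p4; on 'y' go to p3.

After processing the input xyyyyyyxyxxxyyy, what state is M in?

p3

p0 → p4 → p2 → p1 → p3 → p1 → p3 → p1 → p4 → p2 → p1 → p4 → p0 → p2 → p1 → p3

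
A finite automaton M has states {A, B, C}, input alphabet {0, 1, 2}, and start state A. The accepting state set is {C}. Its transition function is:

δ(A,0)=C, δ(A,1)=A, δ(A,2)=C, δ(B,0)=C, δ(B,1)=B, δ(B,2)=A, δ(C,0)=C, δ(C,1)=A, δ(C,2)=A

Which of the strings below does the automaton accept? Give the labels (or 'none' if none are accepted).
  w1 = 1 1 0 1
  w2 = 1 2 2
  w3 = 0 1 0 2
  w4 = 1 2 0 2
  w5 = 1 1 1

w1: A → A → A → C → A  → end A, rejected
w2: A → A → C → A  → end A, rejected
w3: A → C → A → C → A  → end A, rejected
w4: A → A → C → C → A  → end A, rejected
w5: A → A → A → A  → end A, rejected

none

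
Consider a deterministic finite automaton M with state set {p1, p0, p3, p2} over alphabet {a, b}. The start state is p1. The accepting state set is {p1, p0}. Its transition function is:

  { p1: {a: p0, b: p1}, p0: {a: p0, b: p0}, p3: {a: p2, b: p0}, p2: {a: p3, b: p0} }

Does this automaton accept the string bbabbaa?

p1 → p1 → p1 → p0 → p0 → p0 → p0 → p0
End state p0 is accepting.

Yes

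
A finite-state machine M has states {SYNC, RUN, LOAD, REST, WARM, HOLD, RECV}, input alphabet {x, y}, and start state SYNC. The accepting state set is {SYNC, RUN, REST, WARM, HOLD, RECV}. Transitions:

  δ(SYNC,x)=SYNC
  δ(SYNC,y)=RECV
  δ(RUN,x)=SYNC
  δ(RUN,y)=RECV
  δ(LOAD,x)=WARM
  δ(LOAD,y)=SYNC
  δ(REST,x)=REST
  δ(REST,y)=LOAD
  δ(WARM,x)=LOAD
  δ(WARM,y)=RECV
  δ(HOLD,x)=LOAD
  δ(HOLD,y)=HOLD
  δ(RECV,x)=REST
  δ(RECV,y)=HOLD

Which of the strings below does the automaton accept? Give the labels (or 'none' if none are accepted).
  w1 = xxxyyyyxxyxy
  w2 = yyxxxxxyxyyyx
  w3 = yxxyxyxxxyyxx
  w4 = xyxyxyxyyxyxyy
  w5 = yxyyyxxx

w3, w4, w5

w1: Trace: SYNC -x-> SYNC -x-> SYNC -x-> SYNC -y-> RECV -y-> HOLD -y-> HOLD -y-> HOLD -x-> LOAD -x-> WARM -y-> RECV -x-> REST -y-> LOAD  → end LOAD, rejected
w2: Trace: SYNC -y-> RECV -y-> HOLD -x-> LOAD -x-> WARM -x-> LOAD -x-> WARM -x-> LOAD -y-> SYNC -x-> SYNC -y-> RECV -y-> HOLD -y-> HOLD -x-> LOAD  → end LOAD, rejected
w3: Trace: SYNC -y-> RECV -x-> REST -x-> REST -y-> LOAD -x-> WARM -y-> RECV -x-> REST -x-> REST -x-> REST -y-> LOAD -y-> SYNC -x-> SYNC -x-> SYNC  → end SYNC, accepted
w4: Trace: SYNC -x-> SYNC -y-> RECV -x-> REST -y-> LOAD -x-> WARM -y-> RECV -x-> REST -y-> LOAD -y-> SYNC -x-> SYNC -y-> RECV -x-> REST -y-> LOAD -y-> SYNC  → end SYNC, accepted
w5: Trace: SYNC -y-> RECV -x-> REST -y-> LOAD -y-> SYNC -y-> RECV -x-> REST -x-> REST -x-> REST  → end REST, accepted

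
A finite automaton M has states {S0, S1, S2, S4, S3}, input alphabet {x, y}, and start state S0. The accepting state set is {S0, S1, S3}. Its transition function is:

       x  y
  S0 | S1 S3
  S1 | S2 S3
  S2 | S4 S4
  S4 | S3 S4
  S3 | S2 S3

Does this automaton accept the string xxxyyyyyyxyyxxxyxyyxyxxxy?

Yes

Trace: S0 -x-> S1 -x-> S2 -x-> S4 -y-> S4 -y-> S4 -y-> S4 -y-> S4 -y-> S4 -y-> S4 -x-> S3 -y-> S3 -y-> S3 -x-> S2 -x-> S4 -x-> S3 -y-> S3 -x-> S2 -y-> S4 -y-> S4 -x-> S3 -y-> S3 -x-> S2 -x-> S4 -x-> S3 -y-> S3
End state S3 is accepting.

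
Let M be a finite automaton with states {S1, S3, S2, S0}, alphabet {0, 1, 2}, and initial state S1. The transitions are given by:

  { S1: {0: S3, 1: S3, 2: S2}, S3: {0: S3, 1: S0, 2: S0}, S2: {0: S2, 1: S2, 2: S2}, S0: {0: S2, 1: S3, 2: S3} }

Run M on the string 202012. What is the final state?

S2

S1 → S2 → S2 → S2 → S2 → S2 → S2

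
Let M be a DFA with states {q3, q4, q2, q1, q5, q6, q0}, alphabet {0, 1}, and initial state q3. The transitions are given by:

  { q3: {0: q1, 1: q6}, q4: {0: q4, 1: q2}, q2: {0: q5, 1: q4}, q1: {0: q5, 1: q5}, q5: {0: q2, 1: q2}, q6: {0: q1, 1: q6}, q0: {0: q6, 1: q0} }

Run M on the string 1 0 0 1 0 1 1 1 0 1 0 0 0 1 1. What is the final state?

q4

start at q3
read '1': q3 → q6
read '0': q6 → q1
read '0': q1 → q5
read '1': q5 → q2
read '0': q2 → q5
read '1': q5 → q2
read '1': q2 → q4
read '1': q4 → q2
read '0': q2 → q5
read '1': q5 → q2
read '0': q2 → q5
read '0': q5 → q2
read '0': q2 → q5
read '1': q5 → q2
read '1': q2 → q4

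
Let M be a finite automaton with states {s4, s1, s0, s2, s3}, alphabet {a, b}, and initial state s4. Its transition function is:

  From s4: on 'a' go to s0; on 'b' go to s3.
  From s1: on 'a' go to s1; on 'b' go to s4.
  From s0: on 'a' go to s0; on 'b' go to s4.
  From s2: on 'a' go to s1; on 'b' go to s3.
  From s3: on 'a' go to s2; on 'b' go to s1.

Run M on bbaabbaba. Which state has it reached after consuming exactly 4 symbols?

Trace: s4 -b-> s3 -b-> s1 -a-> s1 -a-> s1
After 4 symbols: s1.

s1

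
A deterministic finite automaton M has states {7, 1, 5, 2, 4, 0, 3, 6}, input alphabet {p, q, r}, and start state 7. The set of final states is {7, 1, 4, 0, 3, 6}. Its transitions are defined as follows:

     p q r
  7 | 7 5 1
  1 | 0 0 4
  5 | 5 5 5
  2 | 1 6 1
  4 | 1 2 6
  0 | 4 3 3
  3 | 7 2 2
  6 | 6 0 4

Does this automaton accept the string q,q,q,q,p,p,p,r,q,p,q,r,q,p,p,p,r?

No

Trace: 7 -q-> 5 -q-> 5 -q-> 5 -q-> 5 -p-> 5 -p-> 5 -p-> 5 -r-> 5 -q-> 5 -p-> 5 -q-> 5 -r-> 5 -q-> 5 -p-> 5 -p-> 5 -p-> 5 -r-> 5
End state 5 is not accepting.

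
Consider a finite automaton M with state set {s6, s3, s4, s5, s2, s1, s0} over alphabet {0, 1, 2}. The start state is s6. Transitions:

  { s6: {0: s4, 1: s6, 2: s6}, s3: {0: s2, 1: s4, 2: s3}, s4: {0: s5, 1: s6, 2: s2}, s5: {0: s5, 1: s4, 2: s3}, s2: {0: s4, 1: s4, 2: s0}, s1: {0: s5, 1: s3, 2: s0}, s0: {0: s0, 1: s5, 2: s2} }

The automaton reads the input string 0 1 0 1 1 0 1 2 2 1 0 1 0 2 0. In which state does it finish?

s4

s6 → s4 → s6 → s4 → s6 → s6 → s4 → s6 → s6 → s6 → s6 → s4 → s6 → s4 → s2 → s4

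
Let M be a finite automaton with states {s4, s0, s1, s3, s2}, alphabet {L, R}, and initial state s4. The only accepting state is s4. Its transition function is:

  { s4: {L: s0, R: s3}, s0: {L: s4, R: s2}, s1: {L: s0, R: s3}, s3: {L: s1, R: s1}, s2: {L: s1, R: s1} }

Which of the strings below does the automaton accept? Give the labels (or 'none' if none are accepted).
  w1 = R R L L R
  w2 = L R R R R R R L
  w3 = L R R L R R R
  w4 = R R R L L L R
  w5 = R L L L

w1: Trace: s4 -R-> s3 -R-> s1 -L-> s0 -L-> s4 -R-> s3  → end s3, rejected
w2: Trace: s4 -L-> s0 -R-> s2 -R-> s1 -R-> s3 -R-> s1 -R-> s3 -R-> s1 -L-> s0  → end s0, rejected
w3: Trace: s4 -L-> s0 -R-> s2 -R-> s1 -L-> s0 -R-> s2 -R-> s1 -R-> s3  → end s3, rejected
w4: Trace: s4 -R-> s3 -R-> s1 -R-> s3 -L-> s1 -L-> s0 -L-> s4 -R-> s3  → end s3, rejected
w5: Trace: s4 -R-> s3 -L-> s1 -L-> s0 -L-> s4  → end s4, accepted

w5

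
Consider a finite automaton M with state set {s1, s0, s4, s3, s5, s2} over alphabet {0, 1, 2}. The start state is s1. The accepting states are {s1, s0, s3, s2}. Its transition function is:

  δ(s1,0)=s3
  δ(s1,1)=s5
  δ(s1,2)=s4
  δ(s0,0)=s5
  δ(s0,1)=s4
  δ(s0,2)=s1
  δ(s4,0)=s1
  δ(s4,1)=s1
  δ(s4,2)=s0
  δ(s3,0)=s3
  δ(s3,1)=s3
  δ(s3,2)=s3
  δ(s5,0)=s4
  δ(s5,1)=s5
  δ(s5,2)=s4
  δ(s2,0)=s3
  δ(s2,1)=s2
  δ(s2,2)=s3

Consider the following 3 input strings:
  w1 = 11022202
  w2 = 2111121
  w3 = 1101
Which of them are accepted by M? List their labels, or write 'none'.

w1: Trace: s1 -1-> s5 -1-> s5 -0-> s4 -2-> s0 -2-> s1 -2-> s4 -0-> s1 -2-> s4  → end s4, rejected
w2: Trace: s1 -2-> s4 -1-> s1 -1-> s5 -1-> s5 -1-> s5 -2-> s4 -1-> s1  → end s1, accepted
w3: Trace: s1 -1-> s5 -1-> s5 -0-> s4 -1-> s1  → end s1, accepted

w2, w3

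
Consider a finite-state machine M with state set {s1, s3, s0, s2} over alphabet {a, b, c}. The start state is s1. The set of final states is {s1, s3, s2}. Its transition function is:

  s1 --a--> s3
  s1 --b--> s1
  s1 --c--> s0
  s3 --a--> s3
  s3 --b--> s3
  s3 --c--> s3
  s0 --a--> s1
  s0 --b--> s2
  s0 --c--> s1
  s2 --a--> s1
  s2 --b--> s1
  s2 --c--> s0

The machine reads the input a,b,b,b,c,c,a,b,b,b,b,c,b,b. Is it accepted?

Yes

start at s1
read 'a': s1 → s3
read 'b': s3 → s3
read 'b': s3 → s3
read 'b': s3 → s3
read 'c': s3 → s3
read 'c': s3 → s3
read 'a': s3 → s3
read 'b': s3 → s3
read 'b': s3 → s3
read 'b': s3 → s3
read 'b': s3 → s3
read 'c': s3 → s3
read 'b': s3 → s3
read 'b': s3 → s3
End state s3 is accepting.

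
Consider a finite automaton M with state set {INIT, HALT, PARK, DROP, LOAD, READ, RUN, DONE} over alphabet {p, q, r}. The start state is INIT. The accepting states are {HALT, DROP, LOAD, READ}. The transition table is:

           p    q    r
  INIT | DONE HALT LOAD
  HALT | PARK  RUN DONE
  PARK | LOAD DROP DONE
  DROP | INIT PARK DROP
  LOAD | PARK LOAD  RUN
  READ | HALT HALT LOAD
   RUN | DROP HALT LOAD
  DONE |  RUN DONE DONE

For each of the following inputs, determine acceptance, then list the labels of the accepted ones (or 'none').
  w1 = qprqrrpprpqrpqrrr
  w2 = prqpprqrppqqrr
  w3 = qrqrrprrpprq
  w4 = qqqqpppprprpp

w1:
  start at INIT
  read 'q': INIT → HALT
  read 'p': HALT → PARK
  read 'r': PARK → DONE
  read 'q': DONE → DONE
  read 'r': DONE → DONE
  read 'r': DONE → DONE
  read 'p': DONE → RUN
  read 'p': RUN → DROP
  read 'r': DROP → DROP
  read 'p': DROP → INIT
  read 'q': INIT → HALT
  read 'r': HALT → DONE
  read 'p': DONE → RUN
  read 'q': RUN → HALT
  read 'r': HALT → DONE
  read 'r': DONE → DONE
  read 'r': DONE → DONE
  end DONE, rejected
w2:
  start at INIT
  read 'p': INIT → DONE
  read 'r': DONE → DONE
  read 'q': DONE → DONE
  read 'p': DONE → RUN
  read 'p': RUN → DROP
  read 'r': DROP → DROP
  read 'q': DROP → PARK
  read 'r': PARK → DONE
  read 'p': DONE → RUN
  read 'p': RUN → DROP
  read 'q': DROP → PARK
  read 'q': PARK → DROP
  read 'r': DROP → DROP
  read 'r': DROP → DROP
  end DROP, accepted
w3:
  start at INIT
  read 'q': INIT → HALT
  read 'r': HALT → DONE
  read 'q': DONE → DONE
  read 'r': DONE → DONE
  read 'r': DONE → DONE
  read 'p': DONE → RUN
  read 'r': RUN → LOAD
  read 'r': LOAD → RUN
  read 'p': RUN → DROP
  read 'p': DROP → INIT
  read 'r': INIT → LOAD
  read 'q': LOAD → LOAD
  end LOAD, accepted
w4:
  start at INIT
  read 'q': INIT → HALT
  read 'q': HALT → RUN
  read 'q': RUN → HALT
  read 'q': HALT → RUN
  read 'p': RUN → DROP
  read 'p': DROP → INIT
  read 'p': INIT → DONE
  read 'p': DONE → RUN
  read 'r': RUN → LOAD
  read 'p': LOAD → PARK
  read 'r': PARK → DONE
  read 'p': DONE → RUN
  read 'p': RUN → DROP
  end DROP, accepted

w2, w3, w4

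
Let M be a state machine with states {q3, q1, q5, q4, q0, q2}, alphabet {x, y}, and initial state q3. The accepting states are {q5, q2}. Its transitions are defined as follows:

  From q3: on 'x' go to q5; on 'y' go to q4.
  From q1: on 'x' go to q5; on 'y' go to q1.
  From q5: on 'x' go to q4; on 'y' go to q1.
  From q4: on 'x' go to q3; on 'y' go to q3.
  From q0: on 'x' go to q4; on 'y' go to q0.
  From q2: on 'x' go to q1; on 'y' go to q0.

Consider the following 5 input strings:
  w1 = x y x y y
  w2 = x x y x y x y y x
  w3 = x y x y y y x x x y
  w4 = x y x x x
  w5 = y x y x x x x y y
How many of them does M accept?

w1: q3 → q5 → q1 → q5 → q1 → q1  → end q1, rejected
w2: q3 → q5 → q4 → q3 → q5 → q1 → q5 → q1 → q1 → q5  → end q5, accepted
w3: q3 → q5 → q1 → q5 → q1 → q1 → q1 → q5 → q4 → q3 → q4  → end q4, rejected
w4: q3 → q5 → q1 → q5 → q4 → q3  → end q3, rejected
w5: q3 → q4 → q3 → q4 → q3 → q5 → q4 → q3 → q4 → q3  → end q3, rejected

1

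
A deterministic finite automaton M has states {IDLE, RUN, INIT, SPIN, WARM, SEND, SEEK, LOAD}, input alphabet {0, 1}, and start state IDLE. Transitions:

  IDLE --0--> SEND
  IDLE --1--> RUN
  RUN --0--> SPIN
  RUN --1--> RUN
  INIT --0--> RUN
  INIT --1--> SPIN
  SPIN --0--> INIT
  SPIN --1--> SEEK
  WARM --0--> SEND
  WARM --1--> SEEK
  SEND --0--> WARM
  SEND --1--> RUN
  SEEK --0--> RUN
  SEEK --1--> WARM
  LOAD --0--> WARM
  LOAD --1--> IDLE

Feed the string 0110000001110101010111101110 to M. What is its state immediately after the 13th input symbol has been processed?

SPIN

start at IDLE
read '0': IDLE → SEND
read '1': SEND → RUN
read '1': RUN → RUN
read '0': RUN → SPIN
read '0': SPIN → INIT
read '0': INIT → RUN
read '0': RUN → SPIN
read '0': SPIN → INIT
read '0': INIT → RUN
read '1': RUN → RUN
read '1': RUN → RUN
read '1': RUN → RUN
read '0': RUN → SPIN
After 13 symbols: SPIN.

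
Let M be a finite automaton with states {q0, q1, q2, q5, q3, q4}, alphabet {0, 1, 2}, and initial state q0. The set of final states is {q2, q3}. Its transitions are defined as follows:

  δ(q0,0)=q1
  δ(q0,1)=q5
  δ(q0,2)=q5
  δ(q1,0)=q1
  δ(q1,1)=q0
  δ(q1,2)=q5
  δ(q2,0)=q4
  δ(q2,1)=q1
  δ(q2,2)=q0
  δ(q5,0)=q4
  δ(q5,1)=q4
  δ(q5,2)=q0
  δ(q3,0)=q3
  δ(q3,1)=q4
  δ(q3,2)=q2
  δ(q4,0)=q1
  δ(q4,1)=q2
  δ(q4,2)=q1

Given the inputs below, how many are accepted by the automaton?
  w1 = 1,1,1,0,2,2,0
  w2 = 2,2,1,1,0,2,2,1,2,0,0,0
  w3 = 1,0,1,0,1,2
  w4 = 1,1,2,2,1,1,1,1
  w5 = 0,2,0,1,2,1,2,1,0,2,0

0

w1: Trace: q0 -1-> q5 -1-> q4 -1-> q2 -0-> q4 -2-> q1 -2-> q5 -0-> q4  → end q4, rejected
w2: Trace: q0 -2-> q5 -2-> q0 -1-> q5 -1-> q4 -0-> q1 -2-> q5 -2-> q0 -1-> q5 -2-> q0 -0-> q1 -0-> q1 -0-> q1  → end q1, rejected
w3: Trace: q0 -1-> q5 -0-> q4 -1-> q2 -0-> q4 -1-> q2 -2-> q0  → end q0, rejected
w4: Trace: q0 -1-> q5 -1-> q4 -2-> q1 -2-> q5 -1-> q4 -1-> q2 -1-> q1 -1-> q0  → end q0, rejected
w5: Trace: q0 -0-> q1 -2-> q5 -0-> q4 -1-> q2 -2-> q0 -1-> q5 -2-> q0 -1-> q5 -0-> q4 -2-> q1 -0-> q1  → end q1, rejected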